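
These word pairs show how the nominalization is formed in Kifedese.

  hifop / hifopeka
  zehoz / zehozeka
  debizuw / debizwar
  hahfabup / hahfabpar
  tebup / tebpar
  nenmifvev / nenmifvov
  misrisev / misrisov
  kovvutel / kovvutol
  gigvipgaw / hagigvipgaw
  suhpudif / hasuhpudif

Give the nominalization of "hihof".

hihofeka

hifop and hahfabup both end in -p yet inflect differently (hifopeka, hahfabpar), so the final letter is not what conditions the rule; the last vowel is.
"hihof" has last vowel 'o'. The stems whose last vowel is 'o' (hifop → hifopeka, zehoz → zehozeka) add -eka.
So hihof → hihofeka.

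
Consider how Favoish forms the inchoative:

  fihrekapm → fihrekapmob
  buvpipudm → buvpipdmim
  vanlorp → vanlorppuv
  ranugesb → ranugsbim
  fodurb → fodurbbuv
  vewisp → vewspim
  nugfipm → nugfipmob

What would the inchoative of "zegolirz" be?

zegolirzzuv

nugfipm and buvpipudm both end in -m yet inflect differently (nugfipmob, buvpipdmim), so the final letter is not what conditions the rule; the second-to-last letter is.
"zegolirz" has second-to-last letter 'r'. The stems whose second-to-last letter is 'r' (vanlorp → vanlorppuv, fodurb → fodurbbuv) double the final consonant and add -uv.
So zegolirz → zegolirzzuv.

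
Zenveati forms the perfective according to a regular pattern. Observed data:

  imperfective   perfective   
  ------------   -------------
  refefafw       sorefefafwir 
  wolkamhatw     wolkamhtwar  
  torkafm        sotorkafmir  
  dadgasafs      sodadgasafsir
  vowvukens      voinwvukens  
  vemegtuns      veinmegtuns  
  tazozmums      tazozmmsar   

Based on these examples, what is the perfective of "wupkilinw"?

wuinpkilinw

dadgasafs and vowvukens both end in -s yet inflect differently (sodadgasafsir, voinwvukens), so the final letter is not what conditions the rule; the second-to-last letter is.
"wupkilinw" has second-to-last letter 'n'. The stems whose second-to-last letter is 'n' (vowvukens → voinwvukens, vemegtuns → veinmegtuns) insert -in- after the first vowel.
So wupkilinw → wuinpkilinw.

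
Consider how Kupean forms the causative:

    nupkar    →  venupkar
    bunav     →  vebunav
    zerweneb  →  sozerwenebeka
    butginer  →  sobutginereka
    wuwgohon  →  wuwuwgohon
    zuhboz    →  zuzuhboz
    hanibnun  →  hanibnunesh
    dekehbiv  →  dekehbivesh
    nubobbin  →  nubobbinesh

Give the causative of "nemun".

"nemun" has last vowel 'u'. The one such stem in the data (hanibnun → hanibnunesh) adds -esh, so the same rule applies.
The other patterns: stems whose last vowel is 'a' add the prefix ve-; stems whose last vowel is 'e' add so- … -eka around the stem; stems whose last vowel is 'o' repeat the first consonant+vowel as a prefix.
So nemun → nemunesh.

nemunesh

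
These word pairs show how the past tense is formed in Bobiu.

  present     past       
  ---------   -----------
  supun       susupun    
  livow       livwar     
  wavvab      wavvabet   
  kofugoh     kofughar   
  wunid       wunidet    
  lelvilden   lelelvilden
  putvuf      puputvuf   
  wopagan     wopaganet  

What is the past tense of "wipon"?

lelvilden and wopagan both end in -n yet inflect differently (lelelvilden, wopaganet), so the final letter is not what conditions the rule; the last vowel is.
"wipon" has last vowel 'o'. The stems whose last vowel is 'o' (kofugoh → kofughar, livow → livwar) delete the last vowel and add -ar.
The other patterns: stems whose last vowel is 'e' or 'u' repeat the first consonant+vowel as a prefix; stems whose last vowel is 'a' or 'i' add -et.
So wipon → wipnar.

wipnar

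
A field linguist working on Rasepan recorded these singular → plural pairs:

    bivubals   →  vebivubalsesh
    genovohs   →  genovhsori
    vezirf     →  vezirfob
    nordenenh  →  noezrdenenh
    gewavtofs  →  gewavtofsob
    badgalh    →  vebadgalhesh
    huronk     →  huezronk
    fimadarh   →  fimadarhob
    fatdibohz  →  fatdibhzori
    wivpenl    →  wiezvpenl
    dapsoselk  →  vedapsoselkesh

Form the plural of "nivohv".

nordenenh and fimadarh both end in -h yet inflect differently (noezrdenenh, fimadarhob), so the final letter is not what conditions the rule; the second-to-last letter is.
"nivohv" has second-to-last letter 'h'. The stems whose second-to-last letter is 'h' (fatdibohz → fatdibhzori, genovohs → genovhsori) delete the last vowel and add -ori.
The other patterns: stems whose second-to-last letter is 'n' insert -ez- after the first vowel; stems whose second-to-last letter is 'f' or 'r' add -ob; stems whose second-to-last letter is 'l' add ve- … -esh around the stem.
So nivohv → nivhvori.

nivhvori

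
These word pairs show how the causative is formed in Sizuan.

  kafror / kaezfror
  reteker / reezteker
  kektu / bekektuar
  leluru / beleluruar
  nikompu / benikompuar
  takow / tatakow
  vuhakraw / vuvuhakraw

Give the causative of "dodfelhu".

kafror and takow both have last vowel 'o' yet inflect differently (kaezfror, tatakow), so the last vowel is not what conditions the rule; the final letter is.
"dodfelhu" ends in -u. The stems ending in -u (kektu → bekektuar, leluru → beleluruar, nikompu → benikompuar) add be- … -ar around the stem.
So dodfelhu → bedodfelhuar.

bedodfelhuar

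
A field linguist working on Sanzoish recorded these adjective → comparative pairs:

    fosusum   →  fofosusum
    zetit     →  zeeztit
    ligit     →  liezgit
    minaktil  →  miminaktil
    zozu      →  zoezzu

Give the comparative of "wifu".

wiezfu

zozu and fosusum both have last vowel 'u' yet inflect differently (zoezzu, fofosusum), so the last vowel is not what conditions the rule; the final letter is.
"wifu" ends in -u. The one such stem in the data (zozu → zoezzu) inserts -ez- after the first vowel (as do zetit, ligit), so the same rule applies.
The other pattern: stems ending in -l or -m repeat the first consonant+vowel as a prefix.
So wifu → wiezfu.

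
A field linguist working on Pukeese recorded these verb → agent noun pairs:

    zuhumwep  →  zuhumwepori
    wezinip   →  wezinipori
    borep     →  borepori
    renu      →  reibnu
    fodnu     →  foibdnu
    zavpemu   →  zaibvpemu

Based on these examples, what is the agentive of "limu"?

zuhumwep and zavpemu both begin with z- yet inflect differently (zuhumwepori, zaibvpemu), so the first letter is not what conditions the rule; the final letter is.
"limu" ends in -u. The stems ending in -u (renu → reibnu, fodnu → foibdnu, zavpemu → zaibvpemu) insert -ib- after the first vowel.
The other pattern: stems ending in -p add -ori.
So limu → liibmu.

liibmu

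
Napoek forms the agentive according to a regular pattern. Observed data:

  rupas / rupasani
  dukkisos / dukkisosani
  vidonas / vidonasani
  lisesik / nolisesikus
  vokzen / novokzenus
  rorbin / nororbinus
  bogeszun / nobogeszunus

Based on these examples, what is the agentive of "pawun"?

vidonas and vokzen both begin with v- yet inflect differently (vidonasani, novokzenus), so the first letter is not what conditions the rule; the final letter is.
"pawun" ends in -n. The stems ending in -n (vokzen → novokzenus, rorbin → nororbinus, bogeszun → nobogeszunus) add no- … -us around the stem.
The other pattern: stems ending in -s add -ani.
So pawun → nopawunus.

nopawunus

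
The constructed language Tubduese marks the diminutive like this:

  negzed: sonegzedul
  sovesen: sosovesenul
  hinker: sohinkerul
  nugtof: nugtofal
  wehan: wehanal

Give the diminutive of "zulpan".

sovesen and wehan both end in -n yet inflect differently (sosovesenul, wehanal), so the final letter is not what conditions the rule; the last vowel is.
"zulpan" has last vowel 'a'. The one such stem in the data (wehan → wehanal) adds -al, so the same rule applies.
The other pattern: stems whose last vowel is 'e' add so- … -ul around the stem.
So zulpan → zulpanal.

zulpanal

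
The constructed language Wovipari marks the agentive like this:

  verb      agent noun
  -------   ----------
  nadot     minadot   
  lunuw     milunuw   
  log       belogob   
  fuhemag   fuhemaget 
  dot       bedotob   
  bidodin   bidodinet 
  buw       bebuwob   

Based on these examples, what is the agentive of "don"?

"don" has 1 vowel. The stems with 1 vowel (buw → bebuwob, dot → bedotob, log → belogob) add be- … -ob around the stem.
So don → bedonob.

bedonob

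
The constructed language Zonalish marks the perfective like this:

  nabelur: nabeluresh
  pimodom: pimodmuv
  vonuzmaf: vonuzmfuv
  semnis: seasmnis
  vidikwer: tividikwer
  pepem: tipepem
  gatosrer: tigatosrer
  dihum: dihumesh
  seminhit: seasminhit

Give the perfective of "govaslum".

govaslumesh

nabelur and gatosrer both end in -r yet inflect differently (nabeluresh, tigatosrer), so the final letter is not what conditions the rule; the last vowel is.
"govaslum" has last vowel 'u'. The stems whose last vowel is 'u' (dihum → dihumesh, nabelur → nabeluresh) add -esh.
So govaslum → govaslumesh.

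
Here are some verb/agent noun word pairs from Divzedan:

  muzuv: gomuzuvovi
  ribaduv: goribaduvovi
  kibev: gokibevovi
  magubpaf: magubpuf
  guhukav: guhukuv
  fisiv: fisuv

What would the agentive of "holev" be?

muzuv and guhukav both end in -v yet inflect differently (gomuzuvovi, guhukuv), so the final letter is not what conditions the rule; the last vowel is.
"holev" has last vowel 'e'. The one such stem in the data (kibev → gokibevovi) adds go- … -ovi around the stem, so the same rule applies.
The other pattern: stems whose last vowel is 'a' or 'i' change the last vowel to 'u'.
So holev → goholevovi.

goholevovi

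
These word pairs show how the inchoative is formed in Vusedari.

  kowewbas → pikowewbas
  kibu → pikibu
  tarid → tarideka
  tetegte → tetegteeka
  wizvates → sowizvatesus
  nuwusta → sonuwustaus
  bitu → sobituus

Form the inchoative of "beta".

sobetaus

"beta" begins with b-. The one such stem in the data (bitu → sobituus) adds so- … -us around the stem, so the same rule applies.
So beta → sobetaus.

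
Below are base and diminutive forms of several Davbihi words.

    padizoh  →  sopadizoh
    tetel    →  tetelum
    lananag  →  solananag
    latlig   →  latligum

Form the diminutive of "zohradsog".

latlig and lananag both end in -g yet inflect differently (latligum, solananag), so the final letter is not what conditions the rule; the number of vowels is.
"zohradsog" has 3 vowels. The stems with 3 vowels (padizoh → sopadizoh, lananag → solananag) add the prefix so-.
So zohradsog → sozohradsog.

sozohradsog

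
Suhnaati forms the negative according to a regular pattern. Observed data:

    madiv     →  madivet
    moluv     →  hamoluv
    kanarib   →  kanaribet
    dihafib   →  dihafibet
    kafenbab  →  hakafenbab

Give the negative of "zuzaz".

kanarib and kafenbab both end in -b yet inflect differently (kanaribet, hakafenbab), so the final letter is not what conditions the rule; the last vowel is.
"zuzaz" has last vowel 'a'. The one such stem in the data (kafenbab → hakafenbab) adds the prefix ha-, so the same rule applies.
So zuzaz → hazuzaz.

hazuzaz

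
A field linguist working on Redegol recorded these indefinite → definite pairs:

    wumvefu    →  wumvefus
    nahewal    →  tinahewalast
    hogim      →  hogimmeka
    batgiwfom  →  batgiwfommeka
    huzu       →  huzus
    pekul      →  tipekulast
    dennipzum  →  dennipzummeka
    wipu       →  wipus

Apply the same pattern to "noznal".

tinoznalast

dennipzum and wumvefu both have last vowel 'u' yet inflect differently (dennipzummeka, wumvefus), so the last vowel is not what conditions the rule; the final letter is.
"noznal" ends in -l. The stems ending in -l (nahewal → tinahewalast, pekul → tipekulast) add ti- … -ast around the stem.
So noznal → tinoznalast.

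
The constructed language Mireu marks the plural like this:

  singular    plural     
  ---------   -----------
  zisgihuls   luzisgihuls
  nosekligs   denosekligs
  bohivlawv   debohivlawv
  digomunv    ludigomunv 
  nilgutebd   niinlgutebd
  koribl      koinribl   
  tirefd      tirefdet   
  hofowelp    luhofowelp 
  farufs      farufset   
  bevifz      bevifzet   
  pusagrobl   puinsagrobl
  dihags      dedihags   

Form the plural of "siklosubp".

bohivlawv and digomunv both end in -v yet inflect differently (debohivlawv, ludigomunv), so the final letter is not what conditions the rule; the second-to-last letter is.
"siklosubp" has second-to-last letter 'b'. The stems whose second-to-last letter is 'b' (nilgutebd → niinlgutebd, koribl → koinribl, pusagrobl → puinsagrobl) insert -in- after the first vowel.
So siklosubp → siinklosubp.

siinklosubp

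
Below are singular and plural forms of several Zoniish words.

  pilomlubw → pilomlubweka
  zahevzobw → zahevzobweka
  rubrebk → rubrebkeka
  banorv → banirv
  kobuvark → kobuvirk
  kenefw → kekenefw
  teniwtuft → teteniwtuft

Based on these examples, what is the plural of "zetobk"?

rubrebk and kobuvark both end in -k yet inflect differently (rubrebkeka, kobuvirk), so the final letter is not what conditions the rule; the second-to-last letter is.
"zetobk" has second-to-last letter 'b'. The stems whose second-to-last letter is 'b' (pilomlubw → pilomlubweka, zahevzobw → zahevzobweka, rubrebk → rubrebkeka) add -eka.
So zetobk → zetobkeka.

zetobkeka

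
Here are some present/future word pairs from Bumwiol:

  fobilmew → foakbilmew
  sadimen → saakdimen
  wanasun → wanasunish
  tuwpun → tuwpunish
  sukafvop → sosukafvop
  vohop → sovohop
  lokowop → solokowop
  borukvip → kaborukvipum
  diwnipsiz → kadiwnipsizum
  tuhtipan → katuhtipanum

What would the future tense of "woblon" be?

sowoblon

sadimen and wanasun both end in -n yet inflect differently (saakdimen, wanasunish), so the final letter is not what conditions the rule; the last vowel is.
"woblon" has last vowel 'o'. The stems whose last vowel is 'o' (sukafvop → sosukafvop, vohop → sovohop, lokowop → solokowop) add the prefix so-.
The other patterns: stems whose last vowel is 'e' insert -ak- after the first vowel; stems whose last vowel is 'u' add -ish; stems whose last vowel is 'a' or 'i' add ka- … -um around the stem.
So woblon → sowoblon.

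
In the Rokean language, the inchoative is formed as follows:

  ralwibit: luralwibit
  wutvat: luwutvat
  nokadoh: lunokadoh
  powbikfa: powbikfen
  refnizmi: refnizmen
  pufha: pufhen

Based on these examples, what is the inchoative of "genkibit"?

lugenkibit

wutvat and powbikfa both have last vowel 'a' yet inflect differently (luwutvat, powbikfen), so the last vowel is not what conditions the rule; whether the stem ends in a vowel or a consonant is.
"genkibit" ends in a consonant. The stems ending in a consonant (ralwibit → luralwibit, wutvat → luwutvat, nokadoh → lunokadoh) add the prefix lu-.
So genkibit → lugenkibit.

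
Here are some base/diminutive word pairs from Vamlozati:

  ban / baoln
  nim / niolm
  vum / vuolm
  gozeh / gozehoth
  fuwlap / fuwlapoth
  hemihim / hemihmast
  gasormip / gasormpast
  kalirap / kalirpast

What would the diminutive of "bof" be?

boolf

nim and hemihim both end in -m yet inflect differently (niolm, hemihmast), so the final letter is not what conditions the rule; the number of vowels is.
"bof" has 1 vowel. The stems with 1 vowel (ban → baoln, nim → niolm, vum → vuolm) insert -ol- after the first vowel.
The other patterns: stems with 2 vowels add -oth; stems with 3 vowels delete the last vowel and add -ast.
So bof → boolf.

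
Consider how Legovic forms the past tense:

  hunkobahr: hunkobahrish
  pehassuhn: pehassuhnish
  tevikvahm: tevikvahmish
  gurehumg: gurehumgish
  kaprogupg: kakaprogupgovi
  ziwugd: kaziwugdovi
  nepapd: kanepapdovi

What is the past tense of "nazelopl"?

gurehumg and kaprogupg both end in -g yet inflect differently (gurehumgish, kakaprogupgovi), so the final letter is not what conditions the rule; the second-to-last letter is.
"nazelopl" has second-to-last letter 'p'. The stems whose second-to-last letter is 'p' (kaprogupg → kakaprogupgovi, nepapd → kanepapdovi) add ka- … -ovi around the stem.
The other pattern: stems whose second-to-last letter is 'h' or 'm' add -ish.
So nazelopl → kanazeloplovi.

kanazeloplovi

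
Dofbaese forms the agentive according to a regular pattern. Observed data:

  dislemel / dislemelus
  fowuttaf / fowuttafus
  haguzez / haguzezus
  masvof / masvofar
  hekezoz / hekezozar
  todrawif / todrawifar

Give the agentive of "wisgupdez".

"wisgupdez" has last vowel 'e'. The stems whose last vowel is 'e' (dislemel → dislemelus, haguzez → haguzezus) add -us.
So wisgupdez → wisgupdezus.

wisgupdezus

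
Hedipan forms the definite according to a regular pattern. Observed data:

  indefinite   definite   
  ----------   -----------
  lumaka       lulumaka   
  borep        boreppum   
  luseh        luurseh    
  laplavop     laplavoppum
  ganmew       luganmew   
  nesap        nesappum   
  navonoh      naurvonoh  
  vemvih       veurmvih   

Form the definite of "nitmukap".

laplavop and navonoh both have last vowel 'o' yet inflect differently (laplavoppum, naurvonoh), so the last vowel is not what conditions the rule; the final letter is.
"nitmukap" ends in -p. The stems ending in -p (nesap → nesappum, laplavop → laplavoppum, borep → boreppum) double the final consonant and add -um.
The other patterns: stems ending in -h insert -ur- after the first vowel; stems ending in -a or -w add the prefix lu-.
So nitmukap → nitmukappum.

nitmukappum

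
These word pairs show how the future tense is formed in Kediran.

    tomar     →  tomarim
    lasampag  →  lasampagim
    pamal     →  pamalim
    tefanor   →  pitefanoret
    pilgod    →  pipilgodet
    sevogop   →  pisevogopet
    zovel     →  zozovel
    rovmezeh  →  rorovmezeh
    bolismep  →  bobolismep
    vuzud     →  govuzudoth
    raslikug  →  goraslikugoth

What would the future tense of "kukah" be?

kukahim

tomar and tefanor both end in -r yet inflect differently (tomarim, pitefanoret), so the final letter is not what conditions the rule; the last vowel is.
"kukah" has last vowel 'a'. The stems whose last vowel is 'a' (tomar → tomarim, lasampag → lasampagim, pamal → pamalim) add -im.
The other patterns: stems whose last vowel is 'o' add pi- … -et around the stem; stems whose last vowel is 'e' repeat the first consonant+vowel as a prefix; stems whose last vowel is 'u' add go- … -oth around the stem.
So kukah → kukahim.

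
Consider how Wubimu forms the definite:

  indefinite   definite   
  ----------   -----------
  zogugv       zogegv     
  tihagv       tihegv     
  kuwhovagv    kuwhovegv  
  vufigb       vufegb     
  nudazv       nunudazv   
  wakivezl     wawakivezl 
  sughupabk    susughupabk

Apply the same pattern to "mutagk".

zogugv and nudazv both end in -v yet inflect differently (zogegv, nunudazv), so the final letter is not what conditions the rule; the second-to-last letter is.
"mutagk" has second-to-last letter 'g'. The stems whose second-to-last letter is 'g' (zogugv → zogegv, tihagv → tihegv, kuwhovagv → kuwhovegv) change the last vowel to 'e'.
The other pattern: stems whose second-to-last letter is 'b' or 'z' repeat the first consonant+vowel as a prefix.
So mutagk → mutegk.

mutegk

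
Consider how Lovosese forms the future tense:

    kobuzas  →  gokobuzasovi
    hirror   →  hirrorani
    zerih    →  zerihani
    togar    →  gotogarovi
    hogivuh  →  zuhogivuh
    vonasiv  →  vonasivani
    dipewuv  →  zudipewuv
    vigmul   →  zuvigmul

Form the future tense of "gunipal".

gogunipalovi

"gunipal" has last vowel 'a'. The stems whose last vowel is 'a' (togar → gotogarovi, kobuzas → gokobuzasovi) add go- … -ovi around the stem.
So gunipal → gogunipalovi.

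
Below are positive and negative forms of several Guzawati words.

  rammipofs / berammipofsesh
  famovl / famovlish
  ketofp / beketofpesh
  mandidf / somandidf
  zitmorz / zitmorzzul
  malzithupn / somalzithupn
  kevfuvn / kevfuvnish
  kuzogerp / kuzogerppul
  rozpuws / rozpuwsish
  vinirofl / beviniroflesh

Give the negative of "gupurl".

"gupurl" has second-to-last letter 'r'. The stems whose second-to-last letter is 'r' (kuzogerp → kuzogerppul, zitmorz → zitmorzzul) double the final consonant and add -ul.
The other patterns: stems whose second-to-last letter is 'f' add be- … -esh around the stem; stems whose second-to-last letter is 'd' or 'p' add the prefix so-; stems whose second-to-last letter is 'v' or 'w' add -ish.
So gupurl → gupurllul.

gupurllul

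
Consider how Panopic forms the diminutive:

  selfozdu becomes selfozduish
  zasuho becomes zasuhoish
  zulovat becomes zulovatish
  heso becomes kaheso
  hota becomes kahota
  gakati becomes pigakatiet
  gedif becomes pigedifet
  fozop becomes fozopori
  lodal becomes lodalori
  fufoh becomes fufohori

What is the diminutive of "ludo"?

ludoori

zasuho and heso both end in -o yet inflect differently (zasuhoish, kaheso), so the final letter is not what conditions the rule; the first letter is.
"ludo" begins with l-. The one such stem in the data (lodal → lodalori) adds -ori, so the same rule applies.
The other patterns: stems beginning with s- or z- add -ish; stems beginning with h- add the prefix ka-; stems beginning with g- add pi- … -et around the stem.
So ludo → ludoori.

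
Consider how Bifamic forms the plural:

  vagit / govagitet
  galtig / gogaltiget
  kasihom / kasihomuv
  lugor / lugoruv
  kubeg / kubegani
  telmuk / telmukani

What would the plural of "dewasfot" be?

"dewasfot" has last vowel 'o'. The stems whose last vowel is 'o' (kasihom → kasihomuv, lugor → lugoruv) add -uv.
So dewasfot → dewasfotuv.

dewasfotuv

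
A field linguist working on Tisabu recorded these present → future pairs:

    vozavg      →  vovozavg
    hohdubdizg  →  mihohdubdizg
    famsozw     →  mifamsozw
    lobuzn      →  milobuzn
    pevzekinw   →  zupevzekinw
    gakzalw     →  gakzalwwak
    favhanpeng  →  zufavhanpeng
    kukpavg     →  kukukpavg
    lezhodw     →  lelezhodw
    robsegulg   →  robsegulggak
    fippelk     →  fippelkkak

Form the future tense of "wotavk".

hohdubdizg and favhanpeng both end in -g yet inflect differently (mihohdubdizg, zufavhanpeng), so the final letter is not what conditions the rule; the second-to-last letter is.
"wotavk" has second-to-last letter 'v'. The stems whose second-to-last letter is 'v' (kukpavg → kukukpavg, vozavg → vovozavg) repeat the first consonant+vowel as a prefix.
The other patterns: stems whose second-to-last letter is 'z' add the prefix mi-; stems whose second-to-last letter is 'n' add the prefix zu-; stems whose second-to-last letter is 'l' double the final consonant and add -ak.
So wotavk → wowotavk.

wowotavk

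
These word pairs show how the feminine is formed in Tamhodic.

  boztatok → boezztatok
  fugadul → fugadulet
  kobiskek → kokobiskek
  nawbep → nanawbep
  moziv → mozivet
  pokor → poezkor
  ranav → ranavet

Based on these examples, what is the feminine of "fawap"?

boztatok and kobiskek both end in -k yet inflect differently (boezztatok, kokobiskek), so the final letter is not what conditions the rule; the last vowel is.
"fawap" has last vowel 'a'. The one such stem in the data (ranav → ranavet) adds -et, so the same rule applies.
The other patterns: stems whose last vowel is 'o' insert -ez- after the first vowel; stems whose last vowel is 'e' repeat the first consonant+vowel as a prefix.
So fawap → fawapet.

fawapet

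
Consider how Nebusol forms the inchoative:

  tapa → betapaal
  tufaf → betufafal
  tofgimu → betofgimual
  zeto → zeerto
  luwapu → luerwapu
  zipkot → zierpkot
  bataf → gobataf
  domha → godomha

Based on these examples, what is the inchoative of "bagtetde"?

gobagtetde

tofgimu and luwapu both end in -u yet inflect differently (betofgimual, luerwapu), so the final letter is not what conditions the rule; the first letter is.
"bagtetde" begins with b-. The one such stem in the data (bataf → gobataf) adds the prefix go-, so the same rule applies.
The other patterns: stems beginning with t- add be- … -al around the stem; stems beginning with l- or z- insert -er- after the first vowel.
So bagtetde → gobagtetde.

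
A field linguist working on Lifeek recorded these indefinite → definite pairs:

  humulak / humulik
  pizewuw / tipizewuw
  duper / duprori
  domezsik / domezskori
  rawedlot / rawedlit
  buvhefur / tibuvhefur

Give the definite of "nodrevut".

tinodrevut

buvhefur and duper both end in -r yet inflect differently (tibuvhefur, duprori), so the final letter is not what conditions the rule; the last vowel is.
"nodrevut" has last vowel 'u'. The stems whose last vowel is 'u' (pizewuw → tipizewuw, buvhefur → tibuvhefur) add the prefix ti-.
So nodrevut → tinodrevut.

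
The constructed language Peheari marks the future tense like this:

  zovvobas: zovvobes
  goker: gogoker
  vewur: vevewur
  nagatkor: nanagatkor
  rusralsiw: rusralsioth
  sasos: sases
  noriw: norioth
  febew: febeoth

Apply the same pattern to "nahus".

nahes

goker and febew both have last vowel 'e' yet inflect differently (gogoker, febeoth), so the last vowel is not what conditions the rule; the final letter is.
"nahus" ends in -s. The stems ending in -s (zovvobas → zovvobes, sasos → sases) change the last vowel to 'e'.
So nahus → nahes.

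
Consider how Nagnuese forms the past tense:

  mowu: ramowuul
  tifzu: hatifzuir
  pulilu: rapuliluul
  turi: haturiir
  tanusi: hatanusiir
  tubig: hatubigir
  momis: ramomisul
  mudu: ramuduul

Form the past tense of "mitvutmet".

tifzu and mowu both end in -u yet inflect differently (hatifzuir, ramowuul), so the final letter is not what conditions the rule; the first letter is.
"mitvutmet" begins with m-. The stems beginning with m- (momis → ramomisul, mowu → ramowuul, mudu → ramuduul) add ra- … -ul around the stem.
So mitvutmet → ramitvutmetul.

ramitvutmetul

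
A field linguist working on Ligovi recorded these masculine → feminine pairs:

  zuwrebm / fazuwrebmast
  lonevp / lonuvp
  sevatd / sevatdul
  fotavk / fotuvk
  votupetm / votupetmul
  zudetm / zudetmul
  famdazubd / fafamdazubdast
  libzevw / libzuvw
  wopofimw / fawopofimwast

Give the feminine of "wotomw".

fawotomwast

"wotomw" has second-to-last letter 'm'. The one such stem in the data (wopofimw → fawopofimwast) adds fa- … -ast around the stem, so the same rule applies.
So wotomw → fawotomwast.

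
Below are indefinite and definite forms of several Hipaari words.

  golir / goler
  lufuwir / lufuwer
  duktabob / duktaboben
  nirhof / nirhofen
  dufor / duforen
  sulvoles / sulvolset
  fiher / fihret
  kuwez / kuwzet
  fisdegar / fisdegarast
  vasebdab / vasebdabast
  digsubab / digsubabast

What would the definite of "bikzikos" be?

bikzikosen

golir and dufor both end in -r yet inflect differently (goler, duforen), so the final letter is not what conditions the rule; the last vowel is.
"bikzikos" has last vowel 'o'. The stems whose last vowel is 'o' (duktabob → duktaboben, nirhof → nirhofen, dufor → duforen) add -en.
The other patterns: stems whose last vowel is 'i' change the last vowel to 'e'; stems whose last vowel is 'e' delete the last vowel and add -et; stems whose last vowel is 'a' add -ast.
So bikzikos → bikzikosen.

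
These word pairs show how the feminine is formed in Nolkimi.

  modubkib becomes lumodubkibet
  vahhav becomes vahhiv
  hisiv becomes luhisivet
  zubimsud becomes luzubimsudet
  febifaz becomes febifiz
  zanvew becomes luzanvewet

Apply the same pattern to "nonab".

nonib

vahhav and hisiv both end in -v yet inflect differently (vahhiv, luhisivet), so the final letter is not what conditions the rule; the last vowel is.
"nonab" has last vowel 'a'. The stems whose last vowel is 'a' (vahhav → vahhiv, febifaz → febifiz) change the last vowel to 'i'.
So nonab → nonib.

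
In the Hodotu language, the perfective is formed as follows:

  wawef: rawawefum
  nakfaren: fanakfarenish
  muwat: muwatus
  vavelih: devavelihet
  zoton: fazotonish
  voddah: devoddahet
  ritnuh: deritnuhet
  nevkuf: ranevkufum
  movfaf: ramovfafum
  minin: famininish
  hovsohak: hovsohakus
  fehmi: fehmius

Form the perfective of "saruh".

vavelih and minin both have last vowel 'i' yet inflect differently (devavelihet, famininish), so the last vowel is not what conditions the rule; the final letter is.
"saruh" ends in -h. The stems ending in -h (vavelih → devavelihet, voddah → devoddahet, ritnuh → deritnuhet) add de- … -et around the stem.
The other patterns: stems ending in -n add fa- … -ish around the stem; stems ending in -f add ra- … -um around the stem; stems ending in -i, -k or -t add -us.
So saruh → desaruhet.

desaruhet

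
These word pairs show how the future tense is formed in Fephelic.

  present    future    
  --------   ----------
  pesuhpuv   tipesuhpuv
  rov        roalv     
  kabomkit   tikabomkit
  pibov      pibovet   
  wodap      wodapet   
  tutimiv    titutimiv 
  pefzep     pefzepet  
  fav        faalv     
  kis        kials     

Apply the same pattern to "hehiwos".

fav and pibov both end in -v yet inflect differently (faalv, pibovet), so the final letter is not what conditions the rule; the number of vowels is.
"hehiwos" has 3 vowels. The stems with 3 vowels (pesuhpuv → tipesuhpuv, tutimiv → titutimiv, kabomkit → tikabomkit) add the prefix ti-.
So hehiwos → tihehiwos.

tihehiwos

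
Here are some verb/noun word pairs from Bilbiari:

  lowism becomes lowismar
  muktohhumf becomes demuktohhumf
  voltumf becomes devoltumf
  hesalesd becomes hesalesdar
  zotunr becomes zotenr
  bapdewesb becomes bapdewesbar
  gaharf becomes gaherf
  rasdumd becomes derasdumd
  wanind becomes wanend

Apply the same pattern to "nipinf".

"nipinf" has second-to-last letter 'n'. The stems whose second-to-last letter is 'n' (wanind → wanend, zotunr → zotenr) change the last vowel to 'e'.
So nipinf → nipenf.

nipenf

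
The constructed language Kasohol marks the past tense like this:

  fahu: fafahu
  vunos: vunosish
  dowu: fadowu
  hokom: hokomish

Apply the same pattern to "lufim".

lufimish

fahu and hokom both have 2 vowels yet inflect differently (fafahu, hokomish), so the number of vowels is not what conditions the rule; whether the stem ends in a vowel or a consonant is.
"lufim" ends in a consonant. The stems ending in a consonant (hokom → hokomish, vunos → vunosish) add -ish.
The other pattern: stems ending in a vowel add the prefix fa-.
So lufim → lufimish.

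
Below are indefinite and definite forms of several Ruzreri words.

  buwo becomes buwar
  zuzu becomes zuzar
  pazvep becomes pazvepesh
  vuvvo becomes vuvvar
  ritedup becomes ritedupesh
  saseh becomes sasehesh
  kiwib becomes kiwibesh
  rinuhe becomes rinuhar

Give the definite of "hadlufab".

pazvep and rinuhe both have last vowel 'e' yet inflect differently (pazvepesh, rinuhar), so the last vowel is not what conditions the rule; whether the stem ends in a vowel or a consonant is.
"hadlufab" ends in a consonant. The stems ending in a consonant (kiwib → kiwibesh, pazvep → pazvepesh, ritedup → ritedupesh) add -esh.
So hadlufab → hadlufabesh.

hadlufabesh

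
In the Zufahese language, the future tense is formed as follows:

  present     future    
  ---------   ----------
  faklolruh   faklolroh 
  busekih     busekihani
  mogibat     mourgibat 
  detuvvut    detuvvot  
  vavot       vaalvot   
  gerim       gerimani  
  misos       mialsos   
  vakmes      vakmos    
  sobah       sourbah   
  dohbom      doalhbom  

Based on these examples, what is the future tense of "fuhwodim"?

fuhwodimani

"fuhwodim" has last vowel 'i'. The stems whose last vowel is 'i' (gerim → gerimani, busekih → busekihani) add -ani.
The other patterns: stems whose last vowel is 'o' insert -al- after the first vowel; stems whose last vowel is 'e' or 'u' change the last vowel to 'o'; stems whose last vowel is 'a' insert -ur- after the first vowel.
So fuhwodim → fuhwodimani.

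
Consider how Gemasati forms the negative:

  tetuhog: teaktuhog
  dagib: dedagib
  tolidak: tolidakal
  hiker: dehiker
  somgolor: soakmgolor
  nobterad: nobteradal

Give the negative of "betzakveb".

debetzakveb

somgolor and hiker both end in -r yet inflect differently (soakmgolor, dehiker), so the final letter is not what conditions the rule; the last vowel is.
"betzakveb" has last vowel 'e'. The one such stem in the data (hiker → dehiker) adds the prefix de-, so the same rule applies.
The other patterns: stems whose last vowel is 'o' insert -ak- after the first vowel; stems whose last vowel is 'a' add -al.
So betzakveb → debetzakveb.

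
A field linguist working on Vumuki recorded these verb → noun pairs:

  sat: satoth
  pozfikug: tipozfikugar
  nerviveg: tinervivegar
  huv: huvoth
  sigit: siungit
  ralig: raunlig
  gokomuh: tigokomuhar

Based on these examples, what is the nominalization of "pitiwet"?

tipitiwetar

sat and sigit both end in -t yet inflect differently (satoth, siungit), so the final letter is not what conditions the rule; the number of vowels is.
"pitiwet" has 3 vowels. The stems with 3 vowels (pozfikug → tipozfikugar, gokomuh → tigokomuhar, nerviveg → tinervivegar) add ti- … -ar around the stem.
So pitiwet → tipitiwetar.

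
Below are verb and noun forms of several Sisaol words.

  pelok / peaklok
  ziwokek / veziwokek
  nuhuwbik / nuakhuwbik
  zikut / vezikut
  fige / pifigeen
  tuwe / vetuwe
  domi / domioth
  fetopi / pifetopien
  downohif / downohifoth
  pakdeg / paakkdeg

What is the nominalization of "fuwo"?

"fuwo" begins with f-. The stems beginning with f- (fetopi → pifetopien, fige → pifigeen) add pi- … -en around the stem.
So fuwo → pifuwoen.

pifuwoen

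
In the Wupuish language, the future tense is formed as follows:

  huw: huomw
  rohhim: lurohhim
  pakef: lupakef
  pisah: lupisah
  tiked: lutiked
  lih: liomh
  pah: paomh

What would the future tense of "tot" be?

toomt

lih and pisah both end in -h yet inflect differently (liomh, lupisah), so the final letter is not what conditions the rule; the number of vowels is.
"tot" has 1 vowel. The stems with 1 vowel (huw → huomw, lih → liomh, pah → paomh) insert -om- after the first vowel.
So tot → toomt.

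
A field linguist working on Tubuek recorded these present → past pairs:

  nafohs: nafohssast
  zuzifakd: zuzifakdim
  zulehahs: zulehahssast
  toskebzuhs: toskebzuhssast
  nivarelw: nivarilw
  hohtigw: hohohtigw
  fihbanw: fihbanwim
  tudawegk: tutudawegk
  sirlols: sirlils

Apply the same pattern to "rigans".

"rigans" has second-to-last letter 'n'. The one such stem in the data (fihbanw → fihbanwim) adds -im, so the same rule applies.
The other patterns: stems whose second-to-last letter is 'g' repeat the first consonant+vowel as a prefix; stems whose second-to-last letter is 'h' double the final consonant and add -ast; stems whose second-to-last letter is 'l' change the last vowel to 'i'.
So rigans → rigansim.

rigansim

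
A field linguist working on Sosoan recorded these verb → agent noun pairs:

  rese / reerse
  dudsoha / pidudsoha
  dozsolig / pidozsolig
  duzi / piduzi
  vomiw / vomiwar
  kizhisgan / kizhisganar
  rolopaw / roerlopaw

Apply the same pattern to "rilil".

rierlil

"rilil" begins with r-. The stems beginning with r- (rolopaw → roerlopaw, rese → reerse) insert -er- after the first vowel.
The other patterns: stems beginning with d- add the prefix pi-; stems beginning with k- or v- add -ar.
So rilil → rierlil.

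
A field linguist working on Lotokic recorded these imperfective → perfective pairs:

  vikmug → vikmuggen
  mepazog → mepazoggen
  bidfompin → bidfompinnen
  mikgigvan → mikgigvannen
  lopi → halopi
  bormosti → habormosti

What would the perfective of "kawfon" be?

kawfonnen

"kawfon" ends in -n. The stems ending in -n (mikgigvan → mikgigvannen, bidfompin → bidfompinnen) double the final consonant and add -en.
So kawfon → kawfonnen.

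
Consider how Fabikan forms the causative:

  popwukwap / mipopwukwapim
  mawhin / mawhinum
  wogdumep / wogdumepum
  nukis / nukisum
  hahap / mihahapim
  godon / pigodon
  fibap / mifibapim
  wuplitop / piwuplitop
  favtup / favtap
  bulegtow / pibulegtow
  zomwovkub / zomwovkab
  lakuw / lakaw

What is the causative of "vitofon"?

pivitofon

bulegtow and lakuw both end in -w yet inflect differently (pibulegtow, lakaw), so the final letter is not what conditions the rule; the last vowel is.
"vitofon" has last vowel 'o'. The stems whose last vowel is 'o' (wuplitop → piwuplitop, godon → pigodon, bulegtow → pibulegtow) add the prefix pi-.
The other patterns: stems whose last vowel is 'u' change the last vowel to 'a'; stems whose last vowel is 'a' add mi- … -im around the stem; stems whose last vowel is 'e' or 'i' add -um.
So vitofon → pivitofon.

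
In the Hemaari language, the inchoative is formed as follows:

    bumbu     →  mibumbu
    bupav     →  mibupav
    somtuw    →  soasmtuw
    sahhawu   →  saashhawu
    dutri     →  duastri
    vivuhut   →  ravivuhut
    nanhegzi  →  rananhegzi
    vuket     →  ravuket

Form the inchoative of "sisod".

siassod

bumbu and sahhawu both end in -u yet inflect differently (mibumbu, saashhawu), so the final letter is not what conditions the rule; the first letter is.
"sisod" begins with s-. The stems beginning with s- (somtuw → soasmtuw, sahhawu → saashhawu) insert -as- after the first vowel.
The other patterns: stems beginning with b- add the prefix mi-; stems beginning with n- or v- add the prefix ra-.
So sisod → siassod.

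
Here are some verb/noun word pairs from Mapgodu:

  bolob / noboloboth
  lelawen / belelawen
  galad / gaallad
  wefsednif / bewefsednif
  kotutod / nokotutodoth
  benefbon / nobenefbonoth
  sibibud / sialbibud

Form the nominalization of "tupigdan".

"tupigdan" has last vowel 'a'. The one such stem in the data (galad → gaallad) inserts -al- after the first vowel (as does sibibud), so the same rule applies.
So tupigdan → tualpigdan.

tualpigdan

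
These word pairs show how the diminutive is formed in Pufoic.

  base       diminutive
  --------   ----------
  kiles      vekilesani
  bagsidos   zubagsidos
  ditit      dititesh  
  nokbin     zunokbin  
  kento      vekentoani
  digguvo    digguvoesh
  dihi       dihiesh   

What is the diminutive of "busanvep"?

zubusanvep

"busanvep" begins with b-. The one such stem in the data (bagsidos → zubagsidos) adds the prefix zu-, so the same rule applies.
So busanvep → zubusanvep.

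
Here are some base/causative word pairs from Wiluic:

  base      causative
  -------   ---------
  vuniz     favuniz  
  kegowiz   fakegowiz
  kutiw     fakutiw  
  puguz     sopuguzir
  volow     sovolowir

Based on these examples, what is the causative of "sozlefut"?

vuniz and puguz both end in -z yet inflect differently (favuniz, sopuguzir), so the final letter is not what conditions the rule; the last vowel is.
"sozlefut" has last vowel 'u'. The one such stem in the data (puguz → sopuguzir) adds so- … -ir around the stem, so the same rule applies.
The other pattern: stems whose last vowel is 'i' add the prefix fa-.
So sozlefut → sosozlefutir.

sosozlefutir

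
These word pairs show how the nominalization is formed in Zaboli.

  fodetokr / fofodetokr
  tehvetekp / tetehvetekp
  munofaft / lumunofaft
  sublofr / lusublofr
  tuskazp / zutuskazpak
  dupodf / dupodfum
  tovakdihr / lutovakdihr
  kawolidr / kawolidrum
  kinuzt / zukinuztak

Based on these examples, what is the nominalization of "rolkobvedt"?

rolkobvedtum

"rolkobvedt" has second-to-last letter 'd'. The stems whose second-to-last letter is 'd' (kawolidr → kawolidrum, dupodf → dupodfum) add -um.
The other patterns: stems whose second-to-last letter is 'k' repeat the first consonant+vowel as a prefix; stems whose second-to-last letter is 'z' add zu- … -ak around the stem; stems whose second-to-last letter is 'f' or 'h' add the prefix lu-.
So rolkobvedt → rolkobvedtum.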